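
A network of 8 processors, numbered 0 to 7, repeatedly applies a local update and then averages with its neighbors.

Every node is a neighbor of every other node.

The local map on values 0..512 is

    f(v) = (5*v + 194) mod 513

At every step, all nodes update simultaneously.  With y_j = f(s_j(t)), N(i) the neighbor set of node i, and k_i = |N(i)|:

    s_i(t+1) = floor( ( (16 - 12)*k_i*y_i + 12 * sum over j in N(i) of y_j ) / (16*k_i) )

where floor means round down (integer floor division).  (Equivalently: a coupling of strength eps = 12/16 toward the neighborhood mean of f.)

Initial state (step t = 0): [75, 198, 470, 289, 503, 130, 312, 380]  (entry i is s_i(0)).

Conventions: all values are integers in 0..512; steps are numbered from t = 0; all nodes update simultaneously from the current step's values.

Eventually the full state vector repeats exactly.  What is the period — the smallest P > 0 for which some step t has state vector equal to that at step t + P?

Simulating step by step:
t=0: [75, 198, 470, 289, 503, 130, 312, 380]
t=1: [172, 187, 235, 179, 185, 212, 195, 170]
t=2: [113, 123, 158, 118, 122, 141, 129, 111]
t=3: [305, 312, 337, 309, 311, 325, 316, 304]
t=4: [222, 227, 245, 225, 226, 236, 230, 221]
t=5: [308, 311, 324, 310, 310, 318, 313, 307]
t=6: [214, 216, 226, 216, 216, 221, 218, 214]
t=7: [253, 254, 262, 254, 254, 258, 256, 253]
t=8: [443, 444, 450, 444, 444, 447, 445, 443]
t=9: [365, 366, 370, 366, 366, 368, 367, 365]
t=10: [486, 487, 490, 487, 487, 489, 488, 486]
t=11: [65, 66, 68, 66, 66, 67, 66, 65]
t=12: [10, 11, 12, 11, 11, 12, 11, 10]
t=13: [248, 249, 249, 249, 249, 249, 249, 248]
t=14: [411, 411, 411, 411, 411, 411, 411, 411]
t=15: [197, 197, 197, 197, 197, 197, 197, 197]
t=16: [153, 153, 153, 153, 153, 153, 153, 153]
t=17: [446, 446, 446, 446, 446, 446, 446, 446]
t=18: [372, 372, 372, 372, 372, 372, 372, 372]
t=19: [2, 2, 2, 2, 2, 2, 2, 2]
t=20: [204, 204, 204, 204, 204, 204, 204, 204]
t=21: [188, 188, 188, 188, 188, 188, 188, 188]
t=22: [108, 108, 108, 108, 108, 108, 108, 108]
t=23: [221, 221, 221, 221, 221, 221, 221, 221]
t=24: [273, 273, 273, 273, 273, 273, 273, 273]
t=25: [20, 20, 20, 20, 20, 20, 20, 20]
t=26: [294, 294, 294, 294, 294, 294, 294, 294]
t=27: [125, 125, 125, 125, 125, 125, 125, 125]
t=28: [306, 306, 306, 306, 306, 306, 306, 306]
t=29: [185, 185, 185, 185, 185, 185, 185, 185]
t=30: [93, 93, 93, 93, 93, 93, 93, 93]
t=31: [146, 146, 146, 146, 146, 146, 146, 146]
t=32: [411, 411, 411, 411, 411, 411, 411, 411]

Answer: 18
Key observation: The state at step 14, [411, 411, 411, 411, 411, 411, 411, 411], reappears at step 32 — and no state repeats earlier — so the cycle the system enters has period 18.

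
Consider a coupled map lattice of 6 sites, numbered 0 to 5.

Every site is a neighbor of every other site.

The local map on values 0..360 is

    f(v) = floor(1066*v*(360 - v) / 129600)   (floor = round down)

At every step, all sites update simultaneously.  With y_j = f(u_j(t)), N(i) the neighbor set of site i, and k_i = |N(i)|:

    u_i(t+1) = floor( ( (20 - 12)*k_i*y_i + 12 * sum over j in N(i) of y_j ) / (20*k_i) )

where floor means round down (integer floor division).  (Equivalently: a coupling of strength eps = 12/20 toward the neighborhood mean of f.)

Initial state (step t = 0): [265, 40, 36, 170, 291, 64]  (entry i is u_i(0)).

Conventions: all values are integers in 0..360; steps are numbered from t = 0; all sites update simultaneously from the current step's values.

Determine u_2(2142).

Simulating step by step:
t=0: [265, 40, 36, 170, 291, 64]
t=1: [177, 148, 145, 193, 165, 162]
t=2: [263, 260, 260, 262, 262, 262]
t=3: [210, 211, 211, 211, 211, 211]
t=4: [258, 258, 258, 258, 258, 258]
t=5: [216, 216, 216, 216, 216, 216]
t=6: [255, 255, 255, 255, 255, 255]
t=7: [220, 220, 220, 220, 220, 220]
t=8: [253, 253, 253, 253, 253, 253]
t=9: [222, 222, 222, 222, 222, 222]
t=10: [251, 251, 251, 251, 251, 251]
t=11: [225, 225, 225, 225, 225, 225]
t=12: [249, 249, 249, 249, 249, 249]
t=13: [227, 227, 227, 227, 227, 227]
t=14: [248, 248, 248, 248, 248, 248]
t=15: [228, 228, 228, 228, 228, 228]
t=16: [247, 247, 247, 247, 247, 247]
t=17: [229, 229, 229, 229, 229, 229]
t=18: [246, 246, 246, 246, 246, 246]
t=19: [230, 230, 230, 230, 230, 230]
t=20: [245, 245, 245, 245, 245, 245]
t=21: [231, 231, 231, 231, 231, 231]
t=22: [245, 245, 245, 245, 245, 245]

Answer: u_2(2142) = 245
Key observation: The state at step 20, [245, 245, 245, 245, 245, 245], reappears at step 22: the system is in a cycle of period 2 from step 20 on.  Therefore the state at step 2142 equals the state at step 20 + ((2142 - 20) mod 2) = 20, which is [245, 245, 245, 245, 245, 245].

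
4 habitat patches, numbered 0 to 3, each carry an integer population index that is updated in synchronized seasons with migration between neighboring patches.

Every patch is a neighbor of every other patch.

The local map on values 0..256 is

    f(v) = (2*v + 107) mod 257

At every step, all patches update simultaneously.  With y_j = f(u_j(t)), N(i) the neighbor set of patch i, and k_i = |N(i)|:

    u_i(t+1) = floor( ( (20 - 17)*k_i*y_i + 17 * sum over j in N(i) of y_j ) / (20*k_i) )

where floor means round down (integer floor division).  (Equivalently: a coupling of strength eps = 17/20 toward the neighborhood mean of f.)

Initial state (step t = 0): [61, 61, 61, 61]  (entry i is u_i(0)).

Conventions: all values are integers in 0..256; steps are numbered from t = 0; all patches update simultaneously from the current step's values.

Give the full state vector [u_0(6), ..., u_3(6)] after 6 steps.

Simulating step by step:
t=0: [61, 61, 61, 61]
t=1: [229, 229, 229, 229]
t=2: [51, 51, 51, 51]
t=3: [209, 209, 209, 209]
t=4: [11, 11, 11, 11]
t=5: [129, 129, 129, 129]
t=6: [108, 108, 108, 108]

Answer: [108, 108, 108, 108]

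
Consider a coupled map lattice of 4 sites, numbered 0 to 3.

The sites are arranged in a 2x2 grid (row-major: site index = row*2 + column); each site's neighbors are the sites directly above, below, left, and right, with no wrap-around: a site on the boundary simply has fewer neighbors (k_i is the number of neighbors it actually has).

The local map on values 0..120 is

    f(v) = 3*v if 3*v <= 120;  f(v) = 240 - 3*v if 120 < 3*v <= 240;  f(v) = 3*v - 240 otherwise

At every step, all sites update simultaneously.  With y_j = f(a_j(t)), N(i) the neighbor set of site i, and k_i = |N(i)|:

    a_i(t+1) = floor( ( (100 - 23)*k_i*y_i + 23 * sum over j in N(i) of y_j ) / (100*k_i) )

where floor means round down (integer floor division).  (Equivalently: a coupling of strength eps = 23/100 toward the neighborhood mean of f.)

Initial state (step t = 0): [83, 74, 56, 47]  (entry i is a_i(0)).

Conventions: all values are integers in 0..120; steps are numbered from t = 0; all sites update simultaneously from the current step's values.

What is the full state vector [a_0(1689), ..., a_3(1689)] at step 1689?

Simulating step by step:
t=0: [83, 74, 56, 47]
t=1: [17, 26, 67, 86]
t=2: [52, 67, 37, 27]
t=3: [81, 49, 104, 79]
t=4: [21, 72, 56, 21]
t=5: [59, 32, 69, 59]
t=6: [63, 88, 39, 63]
t=7: [55, 30, 101, 55]
t=8: [75, 86, 65, 75]
t=9: [18, 17, 38, 18]
t=10: [60, 51, 100, 60]
t=11: [63, 80, 60, 63]
t=12: [46, 11, 57, 46]
t=13: [90, 48, 76, 90]
t=14: [35, 80, 16, 35]
t=15: [86, 24, 61, 86]
t=16: [28, 59, 48, 28]
t=17: [82, 67, 93, 82]
t=18: [13, 31, 31, 13]
t=19: [51, 80, 80, 51]
t=20: [66, 20, 20, 66]
t=21: [46, 55, 55, 46]
t=22: [95, 81, 81, 95]
t=23: [35, 12, 12, 35]
t=24: [89, 51, 51, 89]
t=25: [40, 73, 73, 40]
t=26: [97, 43, 43, 97]
t=27: [64, 97, 97, 64]
t=28: [48, 50, 50, 48]
t=29: [94, 91, 91, 94]
t=30: [39, 35, 35, 39]
t=31: [114, 107, 107, 114]
t=32: [97, 85, 85, 97]
t=33: [42, 23, 23, 42]
t=34: [103, 79, 79, 103]
t=35: [53, 18, 18, 53]
t=36: [74, 60, 60, 74]
t=37: [27, 50, 50, 27]
t=38: [83, 87, 87, 83]
t=39: [11, 18, 18, 11]
t=40: [37, 49, 49, 37]
t=41: [106, 97, 97, 106]
t=42: [71, 57, 57, 71]
t=43: [36, 59, 59, 36]
t=44: [97, 73, 73, 97]
t=45: [44, 27, 27, 44]
t=46: [101, 87, 87, 101]
t=47: [53, 30, 30, 53]
t=48: [83, 87, 87, 83]

Answer: [11, 18, 18, 11]
Key observation: The state at step 38, [83, 87, 87, 83], reappears at step 48: the system is in a cycle of period 10 from step 38 on.  Therefore the state at step 1689 equals the state at step 38 + ((1689 - 38) mod 10) = 39, which is [11, 18, 18, 11].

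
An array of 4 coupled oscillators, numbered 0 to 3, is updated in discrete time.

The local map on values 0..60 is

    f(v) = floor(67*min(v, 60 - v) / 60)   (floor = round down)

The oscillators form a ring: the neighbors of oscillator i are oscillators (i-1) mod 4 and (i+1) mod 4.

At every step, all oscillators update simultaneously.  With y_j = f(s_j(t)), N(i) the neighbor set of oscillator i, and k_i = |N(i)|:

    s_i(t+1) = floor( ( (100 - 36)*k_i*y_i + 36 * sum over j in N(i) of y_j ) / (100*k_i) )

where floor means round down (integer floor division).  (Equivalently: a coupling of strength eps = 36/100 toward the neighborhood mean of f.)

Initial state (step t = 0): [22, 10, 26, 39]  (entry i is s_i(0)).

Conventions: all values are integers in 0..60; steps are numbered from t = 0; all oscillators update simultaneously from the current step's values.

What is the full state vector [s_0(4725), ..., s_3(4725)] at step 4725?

Simulating step by step:
t=0: [22, 10, 26, 39]
t=1: [21, 16, 24, 24]
t=2: [22, 19, 24, 25]
t=3: [24, 22, 25, 26]
t=4: [26, 24, 26, 28]
t=5: [28, 27, 28, 30]
t=6: [31, 30, 31, 32]
t=7: [32, 32, 32, 31]
t=8: [31, 31, 31, 31]
t=9: [32, 32, 32, 32]
t=10: [31, 31, 31, 31]

Answer: [32, 32, 32, 32]
Key observation: The state at step 8, [31, 31, 31, 31], reappears at step 10: the system is in a cycle of period 2 from step 8 on.  Therefore the state at step 4725 equals the state at step 8 + ((4725 - 8) mod 2) = 9, which is [32, 32, 32, 32].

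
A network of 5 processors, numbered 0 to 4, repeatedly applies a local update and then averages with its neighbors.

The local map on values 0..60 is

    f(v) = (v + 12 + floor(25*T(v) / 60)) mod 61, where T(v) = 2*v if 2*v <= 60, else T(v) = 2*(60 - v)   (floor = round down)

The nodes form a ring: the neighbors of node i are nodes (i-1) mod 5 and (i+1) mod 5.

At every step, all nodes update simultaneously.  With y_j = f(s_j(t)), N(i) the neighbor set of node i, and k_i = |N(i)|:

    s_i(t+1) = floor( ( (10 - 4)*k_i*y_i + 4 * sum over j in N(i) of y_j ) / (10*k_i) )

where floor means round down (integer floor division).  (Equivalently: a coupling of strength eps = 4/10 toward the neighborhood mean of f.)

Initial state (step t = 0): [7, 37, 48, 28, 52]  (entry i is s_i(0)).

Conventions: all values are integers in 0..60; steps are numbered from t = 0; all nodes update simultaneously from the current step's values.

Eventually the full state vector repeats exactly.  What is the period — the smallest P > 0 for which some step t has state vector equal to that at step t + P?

Answer: 2
Key observation: The state at step 18, [23, 32, 14, 14, 32], reappears at step 20 — and no state repeats earlier — so the cycle the system enters has period 2.

Derivation:
t=0: [7, 37, 48, 28, 52]
t=1: [17, 10, 7, 4, 10]
t=2: [37, 31, 24, 22, 30]
t=3: [6, 16, 45, 43, 15]
t=4: [29, 30, 14, 14, 29]
t=5: [4, 11, 30, 30, 10]
t=6: [23, 24, 11, 10, 23]
t=7: [54, 50, 36, 35, 49]
t=8: [9, 8, 7, 6, 8]
t=9: [27, 26, 24, 23, 25]
t=10: [23, 46, 56, 55, 45]
t=11: [35, 17, 9, 9, 17]
t=12: [20, 32, 31, 31, 32]
t=13: [31, 14, 6, 6, 14]
t=14: [18, 28, 25, 25, 28]
t=15: [27, 21, 46, 46, 21]
t=16: [20, 31, 16, 16, 31]
t=17: [31, 21, 34, 34, 21]
t=18: [23, 32, 14, 14, 32]
t=19: [34, 21, 30, 30, 21]
t=20: [23, 32, 14, 14, 32]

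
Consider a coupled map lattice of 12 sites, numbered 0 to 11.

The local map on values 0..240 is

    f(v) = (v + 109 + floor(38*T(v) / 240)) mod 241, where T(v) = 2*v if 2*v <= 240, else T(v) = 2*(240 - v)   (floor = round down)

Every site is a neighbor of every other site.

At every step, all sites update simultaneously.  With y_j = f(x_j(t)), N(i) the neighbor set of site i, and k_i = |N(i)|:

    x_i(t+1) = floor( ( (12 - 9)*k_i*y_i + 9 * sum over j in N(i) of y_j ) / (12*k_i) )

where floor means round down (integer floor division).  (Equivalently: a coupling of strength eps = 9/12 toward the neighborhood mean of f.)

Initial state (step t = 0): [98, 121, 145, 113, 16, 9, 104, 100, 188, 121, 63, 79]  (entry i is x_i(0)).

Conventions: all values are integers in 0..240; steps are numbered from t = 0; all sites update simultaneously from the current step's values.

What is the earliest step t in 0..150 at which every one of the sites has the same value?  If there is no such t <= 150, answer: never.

Answer: 6
Key observation: Synchronization is absorbing here: once all sites are equal they stay equal, and step 6 is the first all-equal step.

Derivation:
t=0: [98, 121, 145, 113, 16, 9, 104, 100, 188, 121, 63, 79]  (not all equal)
t=1: [133, 94, 97, 92, 113, 111, 90, 133, 103, 94, 124, 128]  (not all equal)
t=2: [95, 131, 132, 131, 92, 92, 131, 95, 90, 131, 94, 95]  (not all equal)
t=3: [164, 127, 128, 127, 163, 163, 127, 164, 163, 127, 164, 164]  (not all equal)
t=4: [47, 42, 42, 42, 46, 46, 42, 47, 46, 42, 47, 47]  (not all equal)
t=5: [167, 166, 166, 166, 167, 167, 166, 167, 167, 166, 167, 167]  (not all equal)
t=6: [57, 57, 57, 57, 57, 57, 57, 57, 57, 57, 57, 57]  (all equal)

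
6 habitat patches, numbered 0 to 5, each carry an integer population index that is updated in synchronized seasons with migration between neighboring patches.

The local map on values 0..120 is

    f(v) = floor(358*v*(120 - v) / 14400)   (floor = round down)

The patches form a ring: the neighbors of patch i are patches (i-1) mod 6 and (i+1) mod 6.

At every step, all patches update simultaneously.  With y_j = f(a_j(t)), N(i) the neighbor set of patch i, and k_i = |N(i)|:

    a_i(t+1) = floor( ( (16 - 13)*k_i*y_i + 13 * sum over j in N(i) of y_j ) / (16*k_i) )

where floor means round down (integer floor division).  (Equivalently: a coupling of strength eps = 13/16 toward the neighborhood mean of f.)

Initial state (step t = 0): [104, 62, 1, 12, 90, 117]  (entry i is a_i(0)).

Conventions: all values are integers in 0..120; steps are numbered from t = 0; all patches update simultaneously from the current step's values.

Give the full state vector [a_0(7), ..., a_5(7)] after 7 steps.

Answer: [82, 82, 82, 83, 82, 82]

Derivation:
t=0: [104, 62, 1, 12, 90, 117]
t=1: [47, 34, 49, 34, 28, 45]
t=2: [78, 82, 74, 74, 74, 76]
t=3: [80, 81, 81, 84, 83, 82]
t=4: [77, 78, 76, 76, 76, 77]
t=5: [81, 82, 82, 83, 82, 82]
t=6: [77, 77, 76, 76, 76, 77]
t=7: [82, 82, 82, 83, 82, 82]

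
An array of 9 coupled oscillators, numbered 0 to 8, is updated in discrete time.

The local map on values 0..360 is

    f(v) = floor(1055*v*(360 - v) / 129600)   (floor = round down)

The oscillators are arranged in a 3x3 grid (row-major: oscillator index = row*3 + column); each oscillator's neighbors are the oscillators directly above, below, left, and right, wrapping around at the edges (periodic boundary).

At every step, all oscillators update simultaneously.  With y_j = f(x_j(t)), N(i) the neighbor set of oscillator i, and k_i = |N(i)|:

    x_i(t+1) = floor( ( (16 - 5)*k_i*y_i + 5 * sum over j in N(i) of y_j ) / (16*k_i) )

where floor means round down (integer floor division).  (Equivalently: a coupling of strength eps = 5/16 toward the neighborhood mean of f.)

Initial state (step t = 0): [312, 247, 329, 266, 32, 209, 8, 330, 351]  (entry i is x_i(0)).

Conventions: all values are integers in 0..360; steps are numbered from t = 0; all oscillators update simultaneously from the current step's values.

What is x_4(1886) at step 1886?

Simulating step by step:
t=0: [312, 247, 329, 266, 32, 209, 8, 330, 351]
t=1: [124, 184, 106, 177, 118, 206, 48, 83, 51]
t=2: [231, 249, 219, 247, 235, 243, 146, 186, 149]
t=3: [241, 231, 246, 231, 238, 234, 251, 256, 253]
t=4: [233, 237, 229, 239, 235, 237, 223, 220, 222]
t=5: [240, 238, 242, 236, 239, 238, 246, 247, 247]
t=6: [233, 234, 232, 236, 234, 235, 229, 228, 228]
t=7: [240, 240, 240, 238, 240, 239, 243, 243, 243]
t=8: [233, 233, 233, 235, 234, 234, 231, 231, 231]
t=9: [240, 240, 240, 239, 240, 240, 241, 241, 241]
t=10: [234, 233, 233, 234, 234, 234, 233, 233, 233]
t=11: [240, 240, 240, 240, 240, 240, 240, 240, 240]
t=12: [234, 234, 234, 234, 234, 234, 234, 234, 234]
t=13: [240, 240, 240, 240, 240, 240, 240, 240, 240]

Answer: x_4(1886) = 234
Key observation: The state at step 11, [240, 240, 240, 240, 240, 240, 240, 240, 240], reappears at step 13: the system is in a cycle of period 2 from step 11 on.  Therefore the state at step 1886 equals the state at step 11 + ((1886 - 11) mod 2) = 12, which is [234, 234, 234, 234, 234, 234, 234, 234, 234].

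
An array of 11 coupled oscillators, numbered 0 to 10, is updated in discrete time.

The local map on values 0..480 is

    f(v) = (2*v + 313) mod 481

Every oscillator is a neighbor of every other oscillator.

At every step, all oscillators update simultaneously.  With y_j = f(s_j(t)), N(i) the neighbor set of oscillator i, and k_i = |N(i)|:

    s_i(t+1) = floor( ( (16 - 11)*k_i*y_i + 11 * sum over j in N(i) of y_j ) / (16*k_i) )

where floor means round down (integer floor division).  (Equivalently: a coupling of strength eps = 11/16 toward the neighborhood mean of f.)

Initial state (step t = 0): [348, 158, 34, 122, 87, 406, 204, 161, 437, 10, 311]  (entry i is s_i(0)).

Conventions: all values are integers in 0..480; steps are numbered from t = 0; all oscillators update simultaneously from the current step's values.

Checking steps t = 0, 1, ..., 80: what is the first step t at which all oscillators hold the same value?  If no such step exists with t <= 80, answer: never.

Simulating step by step:
t=0: [348, 158, 34, 122, 87, 406, 204, 161, 437, 10, 311]  (not all equal)
t=1: [164, 189, 245, 171, 154, 192, 211, 190, 207, 234, 263]  (not all equal)
t=2: [217, 229, 256, 220, 212, 230, 240, 229, 238, 251, 265]  (not all equal)
t=3: [293, 299, 312, 294, 291, 299, 304, 299, 303, 310, 316]  (not all equal)
t=4: [431, 434, 440, 431, 430, 434, 436, 434, 436, 439, 442]  (not all equal)
t=5: [219, 220, 223, 219, 218, 220, 221, 220, 221, 223, 224]  (not all equal)
t=6: [272, 273, 274, 272, 272, 273, 273, 273, 273, 274, 275]  (not all equal)
t=7: [377, 378, 378, 377, 377, 378, 378, 378, 378, 378, 379]  (not all equal)
t=8: [106, 106, 106, 106, 106, 106, 106, 106, 106, 106, 107]  (not all equal)
t=9: [44, 44, 44, 44, 44, 44, 44, 44, 44, 44, 44]  (all equal)

Answer: 9
Key observation: Synchronization is absorbing here: once all oscillators are equal they stay equal, and step 9 is the first all-equal step.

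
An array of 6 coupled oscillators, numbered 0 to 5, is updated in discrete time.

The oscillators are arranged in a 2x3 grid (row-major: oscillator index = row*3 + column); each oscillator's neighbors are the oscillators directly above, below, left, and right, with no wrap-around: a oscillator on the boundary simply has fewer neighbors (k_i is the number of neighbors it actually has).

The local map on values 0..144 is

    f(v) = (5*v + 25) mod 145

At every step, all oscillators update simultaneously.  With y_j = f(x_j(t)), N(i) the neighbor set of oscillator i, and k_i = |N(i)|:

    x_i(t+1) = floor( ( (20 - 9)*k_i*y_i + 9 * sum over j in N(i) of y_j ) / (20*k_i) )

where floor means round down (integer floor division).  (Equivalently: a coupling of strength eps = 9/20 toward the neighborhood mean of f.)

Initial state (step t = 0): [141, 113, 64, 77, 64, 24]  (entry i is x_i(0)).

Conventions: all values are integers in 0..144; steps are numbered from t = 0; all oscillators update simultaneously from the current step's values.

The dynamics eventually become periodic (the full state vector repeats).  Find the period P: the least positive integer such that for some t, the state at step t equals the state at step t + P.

Answer: 14
Key observation: The state at step 39, [0, 0, 0, 0, 0, 0], reappears at step 53 — and no state repeats earlier — so the cycle the system enters has period 14.

Derivation:
t=0: [141, 113, 64, 77, 64, 24]
t=1: [32, 22, 32, 79, 49, 24]
t=2: [81, 105, 52, 108, 108, 37]
t=3: [132, 124, 117, 132, 118, 96]
t=4: [96, 61, 46, 89, 55, 53]
t=5: [55, 50, 69, 37, 16, 27]
t=6: [49, 100, 76, 61, 89, 49]
t=7: [98, 90, 111, 58, 57, 102]
t=8: [58, 37, 31, 36, 35, 59]
t=9: [41, 53, 40, 51, 53, 36]
t=10: [77, 24, 57, 93, 29, 51]
t=11: [78, 24, 41, 62, 42, 84]
t=12: [78, 45, 49, 73, 57, 44]
t=13: [114, 98, 114, 87, 56, 87]
t=14: [31, 50, 31, 20, 27, 20]
t=15: [76, 84, 76, 80, 65, 80]
t=16: [95, 49, 95, 113, 75, 113]
t=17: [66, 104, 66, 44, 82, 44]
t=18: [83, 80, 83, 69, 46, 69]
t=19: [51, 92, 51, 69, 104, 69]
t=20: [103, 84, 103, 99, 92, 99]
t=21: [79, 44, 79, 81, 54, 81]
t=22: [125, 94, 125, 107, 59, 107]
t=23: [80, 58, 80, 91, 63, 91]
t=24: [90, 61, 90, 66, 44, 66]
t=25: [45, 49, 45, 67, 80, 67]
t=26: [101, 120, 101, 92, 114, 92]
t=27: [73, 55, 73, 52, 30, 52]
t=28: [88, 40, 88, 106, 60, 106]
t=29: [61, 58, 61, 80, 67, 80]
t=30: [58, 36, 58, 99, 82, 99]
t=31: [46, 40, 46, 52, 34, 52]
t=32: [110, 84, 110, 113, 81, 113]
t=33: [81, 68, 81, 68, 81, 68]
t=34: [110, 104, 110, 104, 110, 104]
t=35: [126, 123, 126, 123, 126, 123]
t=36: [68, 66, 68, 66, 68, 66]
t=37: [70, 69, 70, 69, 70, 69]
t=38: [82, 82, 82, 82, 82, 82]
t=39: [0, 0, 0, 0, 0, 0]
t=40: [25, 25, 25, 25, 25, 25]
t=41: [5, 5, 5, 5, 5, 5]
t=42: [50, 50, 50, 50, 50, 50]
t=43: [130, 130, 130, 130, 130, 130]
t=44: [95, 95, 95, 95, 95, 95]
t=45: [65, 65, 65, 65, 65, 65]
t=46: [60, 60, 60, 60, 60, 60]
t=47: [35, 35, 35, 35, 35, 35]
t=48: [55, 55, 55, 55, 55, 55]
t=49: [10, 10, 10, 10, 10, 10]
t=50: [75, 75, 75, 75, 75, 75]
t=51: [110, 110, 110, 110, 110, 110]
t=52: [140, 140, 140, 140, 140, 140]
t=53: [0, 0, 0, 0, 0, 0]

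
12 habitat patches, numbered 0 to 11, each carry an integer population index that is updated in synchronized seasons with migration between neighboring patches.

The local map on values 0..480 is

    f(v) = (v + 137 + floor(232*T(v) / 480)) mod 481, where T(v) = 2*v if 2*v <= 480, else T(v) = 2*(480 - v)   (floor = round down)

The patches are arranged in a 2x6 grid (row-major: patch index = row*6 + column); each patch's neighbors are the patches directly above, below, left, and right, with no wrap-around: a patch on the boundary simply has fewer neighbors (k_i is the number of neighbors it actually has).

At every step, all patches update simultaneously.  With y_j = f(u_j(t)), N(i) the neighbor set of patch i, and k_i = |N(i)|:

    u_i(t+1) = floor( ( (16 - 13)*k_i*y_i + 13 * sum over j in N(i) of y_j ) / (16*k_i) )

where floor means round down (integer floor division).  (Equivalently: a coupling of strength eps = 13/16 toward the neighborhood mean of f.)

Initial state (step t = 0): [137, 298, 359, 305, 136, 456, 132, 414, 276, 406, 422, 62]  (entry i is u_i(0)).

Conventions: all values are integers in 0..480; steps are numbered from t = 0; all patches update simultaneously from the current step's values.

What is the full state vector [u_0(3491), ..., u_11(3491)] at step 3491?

Simulating step by step:
t=0: [137, 298, 359, 305, 136, 456, 132, 414, 276, 406, 422, 62]
t=1: [289, 205, 129, 205, 183, 294, 293, 202, 131, 131, 240, 157]
t=2: [100, 165, 211, 227, 88, 211, 98, 167, 300, 231, 255, 187]
t=3: [383, 321, 200, 151, 139, 148, 385, 336, 199, 118, 143, 84]
t=4: [131, 108, 174, 305, 423, 369, 131, 108, 157, 312, 371, 400]
t=5: [375, 396, 340, 225, 131, 133, 375, 387, 342, 215, 132, 132]
t=6: [132, 131, 122, 181, 315, 395, 132, 132, 116, 183, 309, 396]
t=7: [395, 390, 279, 143, 98, 131, 396, 387, 281, 139, 99, 131]
t=8: [133, 131, 208, 313, 371, 367, 132, 131, 205, 314, 368, 368]
t=9: [395, 305, 170, 112, 131, 132, 396, 303, 170, 111, 131, 132]
t=10: [131, 223, 347, 397, 384, 395, 131, 223, 347, 397, 383, 395]
t=11: [272, 185, 121, 132, 132, 132, 272, 185, 121, 132, 132, 132]
t=12: [84, 144, 283, 390, 396, 396, 84, 144, 283, 390, 396, 396]
t=13: [349, 309, 208, 131, 133, 133, 349, 309, 208, 131, 133, 133]
t=14: [130, 112, 171, 305, 396, 398, 130, 112, 171, 305, 396, 398]
t=15: [377, 397, 348, 223, 132, 133, 377, 397, 348, 223, 132, 133]
t=16: [132, 132, 121, 185, 314, 397, 132, 132, 121, 185, 314, 397]
t=17: [396, 390, 283, 145, 100, 131, 396, 390, 283, 145, 100, 131]
t=18: [133, 131, 209, 318, 373, 369, 133, 131, 209, 318, 373, 369]
t=19: [396, 306, 172, 113, 131, 132, 396, 306, 172, 113, 131, 132]
t=20: [131, 224, 350, 399, 385, 395, 131, 224, 350, 399, 385, 395]
t=21: [272, 186, 122, 132, 132, 132, 272, 186, 122, 132, 132, 132]
t=22: [85, 146, 285, 390, 396, 396, 85, 146, 285, 390, 396, 396]
t=23: [352, 311, 209, 131, 133, 133, 352, 311, 209, 131, 133, 133]
t=24: [130, 113, 172, 306, 396, 398, 130, 113, 172, 306, 396, 398]
t=25: [378, 399, 350, 224, 132, 133, 378, 399, 350, 224, 132, 133]
t=26: [132, 132, 122, 186, 315, 397, 132, 132, 122, 186, 315, 397]
t=27: [396, 390, 285, 146, 101, 131, 396, 390, 285, 146, 101, 131]
t=28: [133, 131, 209, 320, 375, 370, 133, 131, 209, 320, 375, 370]
t=29: [396, 306, 172, 113, 131, 132, 396, 306, 172, 113, 131, 132]

Answer: [272, 186, 122, 132, 132, 132, 272, 186, 122, 132, 132, 132]
Key observation: The state at step 19, [396, 306, 172, 113, 131, 132, 396, 306, 172, 113, 131, 132], reappears at step 29: the system is in a cycle of period 10 from step 19 on.  Therefore the state at step 3491 equals the state at step 19 + ((3491 - 19) mod 10) = 21, which is [272, 186, 122, 132, 132, 132, 272, 186, 122, 132, 132, 132].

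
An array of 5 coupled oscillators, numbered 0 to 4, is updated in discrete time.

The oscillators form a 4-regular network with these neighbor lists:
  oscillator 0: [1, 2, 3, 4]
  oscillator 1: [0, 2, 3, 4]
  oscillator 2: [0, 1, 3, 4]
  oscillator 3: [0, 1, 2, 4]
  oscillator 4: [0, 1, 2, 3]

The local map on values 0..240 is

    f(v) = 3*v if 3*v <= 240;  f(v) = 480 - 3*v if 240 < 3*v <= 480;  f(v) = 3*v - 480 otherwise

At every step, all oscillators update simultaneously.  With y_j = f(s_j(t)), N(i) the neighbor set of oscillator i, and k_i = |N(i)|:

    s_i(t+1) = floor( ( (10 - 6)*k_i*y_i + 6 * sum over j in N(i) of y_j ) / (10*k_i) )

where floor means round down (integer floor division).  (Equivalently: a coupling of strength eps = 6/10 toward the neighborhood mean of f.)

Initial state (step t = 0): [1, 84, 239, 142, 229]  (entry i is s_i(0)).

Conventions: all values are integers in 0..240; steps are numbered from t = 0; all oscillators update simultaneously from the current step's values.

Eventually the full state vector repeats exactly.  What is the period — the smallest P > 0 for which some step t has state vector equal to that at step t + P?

Simulating step by step:
t=0: [1, 84, 239, 142, 229]
t=1: [110, 166, 168, 122, 161]
t=2: [83, 50, 52, 74, 47]
t=3: [192, 172, 174, 190, 170]
t=4: [68, 53, 54, 66, 51]
t=5: [182, 171, 171, 180, 169]
t=6: [49, 41, 41, 47, 39]
t=7: [134, 128, 128, 132, 126]
t=8: [87, 92, 92, 89, 93]
t=9: [210, 207, 207, 209, 206]
t=10: [145, 142, 142, 144, 142]
t=11: [49, 51, 51, 50, 51]
t=12: [150, 151, 151, 150, 151]
t=13: [28, 27, 27, 28, 27]
t=14: [82, 81, 81, 82, 81]
t=15: [235, 236, 236, 235, 236]
t=16: [226, 227, 227, 226, 227]
t=17: [199, 200, 200, 199, 200]
t=18: [118, 119, 119, 118, 119]
t=19: [124, 123, 123, 124, 123]
t=20: [109, 110, 110, 109, 110]
t=21: [151, 150, 150, 151, 150]
t=22: [28, 29, 29, 28, 29]
t=23: [85, 86, 86, 85, 86]
t=24: [223, 222, 222, 223, 222]
t=25: [187, 186, 186, 187, 186]
t=26: [79, 78, 78, 79, 78]
t=27: [235, 234, 234, 235, 234]
t=28: [223, 222, 222, 223, 222]

Answer: 4
Key observation: The state at step 24, [223, 222, 222, 223, 222], reappears at step 28 — and no state repeats earlier — so the cycle the system enters has period 4.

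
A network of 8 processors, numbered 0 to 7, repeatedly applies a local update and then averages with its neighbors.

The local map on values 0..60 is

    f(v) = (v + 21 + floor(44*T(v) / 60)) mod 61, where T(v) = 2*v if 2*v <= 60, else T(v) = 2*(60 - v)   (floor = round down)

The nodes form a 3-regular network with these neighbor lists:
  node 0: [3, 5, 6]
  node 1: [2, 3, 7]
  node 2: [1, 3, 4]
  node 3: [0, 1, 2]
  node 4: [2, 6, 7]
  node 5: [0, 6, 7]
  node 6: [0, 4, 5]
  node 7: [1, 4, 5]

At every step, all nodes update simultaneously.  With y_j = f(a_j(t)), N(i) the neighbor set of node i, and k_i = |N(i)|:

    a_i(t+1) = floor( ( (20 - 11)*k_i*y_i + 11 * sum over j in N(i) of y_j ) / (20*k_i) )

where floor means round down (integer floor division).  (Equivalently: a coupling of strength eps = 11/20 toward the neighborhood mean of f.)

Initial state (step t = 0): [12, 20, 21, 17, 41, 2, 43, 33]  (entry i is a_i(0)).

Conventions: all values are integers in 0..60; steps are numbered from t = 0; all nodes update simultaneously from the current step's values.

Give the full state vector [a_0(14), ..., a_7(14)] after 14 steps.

Answer: [32, 33, 33, 33, 32, 32, 32, 32]

Derivation:
t=0: [12, 20, 21, 17, 41, 2, 43, 33]
t=1: [32, 12, 11, 13, 25, 31, 31, 25]
t=2: [36, 44, 44, 47, 28, 30, 30, 28]
t=3: [31, 27, 27, 27, 29, 32, 32, 29]
t=4: [31, 26, 26, 27, 30, 32, 32, 30]
t=5: [31, 26, 26, 26, 31, 33, 33, 31]
t=6: [30, 25, 25, 25, 31, 32, 32, 31]
t=7: [31, 23, 23, 23, 30, 33, 33, 30]
t=8: [29, 19, 19, 19, 30, 32, 32, 30]
t=9: [27, 11, 11, 10, 28, 32, 32, 28]
t=10: [32, 43, 43, 42, 33, 30, 30, 33]
t=11: [32, 28, 28, 28, 31, 33, 33, 31]
t=12: [31, 29, 29, 29, 32, 32, 32, 32]
t=13: [32, 31, 31, 31, 32, 33, 33, 32]
t=14: [32, 33, 33, 33, 32, 32, 32, 32]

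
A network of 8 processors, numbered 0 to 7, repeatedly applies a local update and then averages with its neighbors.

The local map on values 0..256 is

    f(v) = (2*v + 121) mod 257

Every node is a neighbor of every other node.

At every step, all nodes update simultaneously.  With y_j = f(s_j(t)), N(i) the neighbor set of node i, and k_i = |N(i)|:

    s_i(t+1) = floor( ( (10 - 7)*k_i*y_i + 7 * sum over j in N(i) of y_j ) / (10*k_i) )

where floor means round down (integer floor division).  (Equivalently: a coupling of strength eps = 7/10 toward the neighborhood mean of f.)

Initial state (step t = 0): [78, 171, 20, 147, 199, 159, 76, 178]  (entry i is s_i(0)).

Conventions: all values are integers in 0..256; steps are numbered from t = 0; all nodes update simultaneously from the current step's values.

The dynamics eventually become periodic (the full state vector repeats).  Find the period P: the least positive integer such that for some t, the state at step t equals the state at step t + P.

Simulating step by step:
t=0: [78, 171, 20, 147, 199, 159, 76, 178]
t=1: [100, 138, 129, 128, 97, 133, 100, 140]
t=2: [97, 112, 108, 108, 95, 110, 97, 113]
t=3: [70, 76, 75, 75, 70, 76, 70, 77]
t=4: [9, 12, 11, 11, 9, 12, 9, 12]
t=5: [141, 142, 142, 142, 141, 142, 141, 142]
t=6: [147, 147, 147, 147, 147, 147, 147, 147]
t=7: [158, 158, 158, 158, 158, 158, 158, 158]
t=8: [180, 180, 180, 180, 180, 180, 180, 180]
t=9: [224, 224, 224, 224, 224, 224, 224, 224]
t=10: [55, 55, 55, 55, 55, 55, 55, 55]
t=11: [231, 231, 231, 231, 231, 231, 231, 231]
t=12: [69, 69, 69, 69, 69, 69, 69, 69]
t=13: [2, 2, 2, 2, 2, 2, 2, 2]
t=14: [125, 125, 125, 125, 125, 125, 125, 125]
t=15: [114, 114, 114, 114, 114, 114, 114, 114]
t=16: [92, 92, 92, 92, 92, 92, 92, 92]
t=17: [48, 48, 48, 48, 48, 48, 48, 48]
t=18: [217, 217, 217, 217, 217, 217, 217, 217]
t=19: [41, 41, 41, 41, 41, 41, 41, 41]
t=20: [203, 203, 203, 203, 203, 203, 203, 203]
t=21: [13, 13, 13, 13, 13, 13, 13, 13]
t=22: [147, 147, 147, 147, 147, 147, 147, 147]

Answer: 16
Key observation: The state at step 6, [147, 147, 147, 147, 147, 147, 147, 147], reappears at step 22 — and no state repeats earlier — so the cycle the system enters has period 16.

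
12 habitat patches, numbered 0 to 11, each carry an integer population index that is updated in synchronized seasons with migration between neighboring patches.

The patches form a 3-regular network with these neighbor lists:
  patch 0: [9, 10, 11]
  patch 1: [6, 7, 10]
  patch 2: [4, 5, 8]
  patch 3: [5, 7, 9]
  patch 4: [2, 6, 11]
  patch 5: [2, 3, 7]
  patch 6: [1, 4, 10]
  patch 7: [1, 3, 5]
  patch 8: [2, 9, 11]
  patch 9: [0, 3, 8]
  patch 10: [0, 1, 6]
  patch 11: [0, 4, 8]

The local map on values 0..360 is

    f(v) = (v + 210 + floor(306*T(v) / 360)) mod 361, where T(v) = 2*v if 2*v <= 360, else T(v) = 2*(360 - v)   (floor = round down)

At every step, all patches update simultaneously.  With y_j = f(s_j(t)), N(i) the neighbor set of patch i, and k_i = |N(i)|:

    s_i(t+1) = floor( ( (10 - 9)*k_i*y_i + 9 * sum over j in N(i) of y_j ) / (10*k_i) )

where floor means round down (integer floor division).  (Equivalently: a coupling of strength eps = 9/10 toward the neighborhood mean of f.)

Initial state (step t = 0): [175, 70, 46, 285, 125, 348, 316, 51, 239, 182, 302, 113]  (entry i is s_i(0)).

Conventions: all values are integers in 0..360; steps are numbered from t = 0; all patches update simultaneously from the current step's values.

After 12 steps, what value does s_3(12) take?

Simulating step by step:
t=0: [175, 70, 46, 285, 125, 348, 316, 51, 239, 182, 302, 113]
t=1: [252, 254, 242, 295, 236, 304, 165, 189, 275, 295, 204, 255]
t=2: [284, 310, 272, 274, 289, 286, 298, 268, 274, 267, 290, 282]
t=3: [264, 259, 263, 269, 261, 269, 253, 259, 269, 267, 253, 263]
t=4: [277, 281, 274, 274, 278, 275, 280, 274, 275, 273, 279, 275]
t=5: [267, 266, 267, 268, 267, 268, 265, 267, 268, 268, 265, 267]
t=6: [274, 274, 273, 273, 274, 273, 274, 273, 273, 273, 274, 273]
t=7: [269, 269, 269, 269, 269, 269, 269, 269, 269, 269, 269, 269]
t=8: [272, 272, 272, 272, 272, 272, 272, 272, 272, 272, 272, 272]
t=9: [270, 270, 270, 270, 270, 270, 270, 270, 270, 270, 270, 270]
t=10: [272, 272, 272, 272, 272, 272, 272, 272, 272, 272, 272, 272]
t=11: [270, 270, 270, 270, 270, 270, 270, 270, 270, 270, 270, 270]
t=12: [272, 272, 272, 272, 272, 272, 272, 272, 272, 272, 272, 272]

Answer: s_3(12) = 272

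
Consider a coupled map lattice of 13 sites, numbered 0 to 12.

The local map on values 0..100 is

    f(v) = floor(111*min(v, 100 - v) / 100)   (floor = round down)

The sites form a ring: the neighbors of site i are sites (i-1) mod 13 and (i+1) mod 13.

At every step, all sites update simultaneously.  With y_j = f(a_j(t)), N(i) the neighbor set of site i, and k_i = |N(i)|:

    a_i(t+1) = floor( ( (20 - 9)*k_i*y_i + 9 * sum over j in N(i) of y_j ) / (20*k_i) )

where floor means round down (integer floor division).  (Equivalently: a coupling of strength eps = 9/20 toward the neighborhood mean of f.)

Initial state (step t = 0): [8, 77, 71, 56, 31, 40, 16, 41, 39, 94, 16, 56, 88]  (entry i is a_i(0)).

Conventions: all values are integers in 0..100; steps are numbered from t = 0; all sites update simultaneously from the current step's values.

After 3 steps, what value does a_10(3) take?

Answer: a_10(3) = 27

Derivation:
t=0: [8, 77, 71, 56, 31, 40, 16, 41, 39, 94, 16, 56, 88]
t=1: [12, 22, 34, 41, 39, 35, 29, 38, 35, 16, 21, 33, 19]
t=2: [17, 24, 35, 42, 42, 37, 35, 38, 34, 23, 24, 29, 22]
t=3: [21, 26, 37, 44, 44, 41, 39, 39, 35, 27, 27, 28, 24]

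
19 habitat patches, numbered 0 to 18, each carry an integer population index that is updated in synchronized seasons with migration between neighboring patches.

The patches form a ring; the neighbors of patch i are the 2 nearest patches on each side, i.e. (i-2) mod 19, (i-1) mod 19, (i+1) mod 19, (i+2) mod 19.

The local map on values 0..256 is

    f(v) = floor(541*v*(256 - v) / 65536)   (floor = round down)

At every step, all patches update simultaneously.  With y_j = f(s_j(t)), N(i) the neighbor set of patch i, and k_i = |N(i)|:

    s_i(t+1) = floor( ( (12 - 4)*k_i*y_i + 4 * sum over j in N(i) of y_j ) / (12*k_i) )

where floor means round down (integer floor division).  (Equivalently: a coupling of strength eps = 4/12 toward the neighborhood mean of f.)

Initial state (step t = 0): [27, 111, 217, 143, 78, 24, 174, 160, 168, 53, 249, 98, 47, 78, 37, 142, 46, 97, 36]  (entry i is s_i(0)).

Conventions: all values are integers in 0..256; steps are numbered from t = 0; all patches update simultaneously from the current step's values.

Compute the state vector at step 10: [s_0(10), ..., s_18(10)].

Simulating step by step:
t=0: [27, 111, 217, 143, 78, 24, 174, 160, 168, 53, 249, 98, 47, 78, 37, 142, 46, 97, 36]
t=1: [66, 114, 81, 118, 106, 70, 111, 115, 110, 91, 44, 109, 80, 109, 77, 120, 85, 112, 75]
t=2: [109, 127, 119, 130, 128, 115, 129, 129, 126, 121, 93, 125, 115, 129, 117, 130, 120, 127, 115]
t=3: [132, 134, 134, 134, 134, 133, 134, 134, 134, 133, 128, 133, 132, 134, 134, 134, 134, 134, 133]
t=4: [134, 134, 134, 134, 134, 134, 134, 134, 134, 134, 134, 134, 134, 134, 134, 134, 134, 134, 134]
t=5: [134, 134, 134, 134, 134, 134, 134, 134, 134, 134, 134, 134, 134, 134, 134, 134, 134, 134, 134]
t=6: [134, 134, 134, 134, 134, 134, 134, 134, 134, 134, 134, 134, 134, 134, 134, 134, 134, 134, 134]
t=7: [134, 134, 134, 134, 134, 134, 134, 134, 134, 134, 134, 134, 134, 134, 134, 134, 134, 134, 134]
t=8: [134, 134, 134, 134, 134, 134, 134, 134, 134, 134, 134, 134, 134, 134, 134, 134, 134, 134, 134]
t=9: [134, 134, 134, 134, 134, 134, 134, 134, 134, 134, 134, 134, 134, 134, 134, 134, 134, 134, 134]
t=10: [134, 134, 134, 134, 134, 134, 134, 134, 134, 134, 134, 134, 134, 134, 134, 134, 134, 134, 134]

Answer: [134, 134, 134, 134, 134, 134, 134, 134, 134, 134, 134, 134, 134, 134, 134, 134, 134, 134, 134]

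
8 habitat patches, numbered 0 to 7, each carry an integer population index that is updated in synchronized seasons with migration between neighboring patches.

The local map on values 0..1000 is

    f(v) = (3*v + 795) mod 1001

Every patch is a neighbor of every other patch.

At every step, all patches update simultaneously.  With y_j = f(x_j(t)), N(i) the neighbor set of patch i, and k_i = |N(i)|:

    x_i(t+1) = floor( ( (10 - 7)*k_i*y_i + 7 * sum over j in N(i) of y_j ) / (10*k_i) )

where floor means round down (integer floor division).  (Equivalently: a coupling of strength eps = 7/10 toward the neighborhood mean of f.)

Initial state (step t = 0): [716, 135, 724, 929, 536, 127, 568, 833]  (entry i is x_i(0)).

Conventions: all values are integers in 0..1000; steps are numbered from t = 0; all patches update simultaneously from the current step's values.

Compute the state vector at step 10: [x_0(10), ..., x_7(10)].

Answer: [85, 76, 85, 78, 78, 76, 78, 78]

Derivation:
t=0: [716, 135, 724, 929, 536, 127, 568, 833]
t=1: [593, 444, 597, 520, 485, 439, 504, 463]
t=2: [362, 272, 364, 318, 297, 269, 308, 284]
t=3: [753, 699, 754, 727, 714, 697, 721, 706]
t=4: [575, 743, 576, 760, 752, 742, 756, 747]
t=5: [232, 133, 233, 143, 138, 132, 141, 135]
t=6: [319, 259, 319, 265, 262, 259, 264, 261]
t=7: [647, 611, 647, 615, 613, 611, 614, 613]
t=8: [672, 650, 672, 653, 652, 650, 652, 652]
t=9: [772, 758, 772, 760, 760, 758, 760, 760]
t=10: [85, 76, 85, 78, 78, 76, 78, 78]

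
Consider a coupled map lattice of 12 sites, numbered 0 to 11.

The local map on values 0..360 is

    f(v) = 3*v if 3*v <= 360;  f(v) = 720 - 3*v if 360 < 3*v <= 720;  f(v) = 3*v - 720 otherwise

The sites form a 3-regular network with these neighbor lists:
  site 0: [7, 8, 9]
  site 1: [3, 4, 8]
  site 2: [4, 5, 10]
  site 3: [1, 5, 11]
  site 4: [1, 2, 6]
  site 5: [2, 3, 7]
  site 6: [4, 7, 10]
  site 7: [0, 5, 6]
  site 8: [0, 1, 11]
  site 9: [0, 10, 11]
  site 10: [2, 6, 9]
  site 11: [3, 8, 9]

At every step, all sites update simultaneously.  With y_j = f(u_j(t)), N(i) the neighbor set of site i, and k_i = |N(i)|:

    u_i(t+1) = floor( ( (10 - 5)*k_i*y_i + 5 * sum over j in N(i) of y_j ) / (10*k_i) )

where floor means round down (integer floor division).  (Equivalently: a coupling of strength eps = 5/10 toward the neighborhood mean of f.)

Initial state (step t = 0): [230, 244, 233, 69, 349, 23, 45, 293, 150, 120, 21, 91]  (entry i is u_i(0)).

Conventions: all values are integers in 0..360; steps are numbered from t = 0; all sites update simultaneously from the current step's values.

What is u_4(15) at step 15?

Simulating step by step:
t=0: [230, 244, 233, 69, 349, 23, 45, 293, 150, 120, 21, 91]
t=1: [146, 140, 87, 162, 191, 99, 159, 118, 187, 241, 117, 276]
t=2: [227, 240, 263, 234, 207, 290, 263, 314, 194, 125, 260, 120]
t=3: [137, 42, 86, 94, 72, 126, 98, 154, 135, 249, 110, 263]
t=4: [254, 198, 277, 230, 221, 304, 281, 286, 241, 131, 261, 138]
t=5: [99, 78, 107, 119, 88, 142, 104, 128, 80, 232, 125, 213]
t=6: [248, 260, 311, 280, 276, 316, 313, 318, 222, 132, 282, 144]
t=7: [114, 77, 183, 156, 136, 208, 187, 195, 89, 235, 189, 227]
t=8: [240, 254, 179, 187, 249, 141, 179, 167, 235, 96, 134, 108]
t=9: [87, 54, 198, 190, 81, 242, 185, 189, 68, 251, 268, 239]
t=10: [195, 180, 118, 103, 197, 74, 162, 148, 173, 74, 96, 66]
t=11: [184, 196, 283, 254, 192, 267, 232, 236, 186, 214, 279, 221]
t=12: [126, 124, 121, 66, 119, 71, 57, 51, 140, 96, 97, 75]
t=13: [294, 316, 322, 230, 324, 224, 219, 197, 302, 287, 281, 243]
t=14: [157, 192, 193, 62, 215, 91, 115, 110, 159, 119, 136, 64]
t=15: [279, 156, 180, 194, 142, 246, 292, 309, 219, 304, 296, 227]

Answer: u_4(15) = 142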